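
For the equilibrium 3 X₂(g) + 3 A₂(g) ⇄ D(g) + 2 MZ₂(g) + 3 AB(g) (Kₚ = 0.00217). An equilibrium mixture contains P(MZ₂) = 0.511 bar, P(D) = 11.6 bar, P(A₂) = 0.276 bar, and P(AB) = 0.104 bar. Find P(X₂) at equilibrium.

At equilibrium, Kₚ = P(D)·P(MZ₂)²·P(AB)³ / (P(X₂)³·P(A₂)³) = 0.00217.
(11.6)·(0.511)²·(0.104)³ / ((P(X₂))³·(0.276)³) = 0.00217
P(X₂)³ = 74.7 ⇒ P(X₂) = 4.21 bar

P(X₂) = 4.21 bar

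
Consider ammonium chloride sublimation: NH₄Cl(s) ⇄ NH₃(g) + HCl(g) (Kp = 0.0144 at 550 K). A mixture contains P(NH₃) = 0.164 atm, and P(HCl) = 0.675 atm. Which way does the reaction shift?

(NH₄Cl is a pure solid — omitted from Qp.)
Qp = P(NH₃)·P(HCl) = (0.164)·(0.675) = 0.111
Qp = 0.111 > Kp = 0.0144, so the reverse reaction proceeds.

reverse (toward reactants)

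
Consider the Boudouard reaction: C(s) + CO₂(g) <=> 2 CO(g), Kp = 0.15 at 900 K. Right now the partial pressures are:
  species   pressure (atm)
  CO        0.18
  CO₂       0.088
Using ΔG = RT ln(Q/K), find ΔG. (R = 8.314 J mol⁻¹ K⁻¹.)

ΔG = 6.72 kJ/mol

(C is a pure solid — omitted from Qp.)
Qp = P(CO)² / P(CO₂) = (0.18)² / (0.088) = 0.368
ΔG = RT ln(Qp/Kp) = (8.314 J mol⁻¹ K⁻¹)(900 K) × ln(0.368/0.15)
   = (7.483 kJ/mol)(0.8974) = 6.72 kJ/mol
ΔG > 0, so the forward reaction is non-spontaneous (proceeds in reverse).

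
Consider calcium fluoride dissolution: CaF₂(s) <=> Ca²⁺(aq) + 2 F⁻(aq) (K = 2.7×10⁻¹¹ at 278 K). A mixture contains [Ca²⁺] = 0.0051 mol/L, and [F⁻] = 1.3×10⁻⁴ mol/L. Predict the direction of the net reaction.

(CaF₂ is a pure solid — omitted from Q.)
Q = [Ca²⁺]·[F⁻]² = (0.0051)·(1.3×10⁻⁴)² = 8.6×10⁻¹¹
Q = 8.6×10⁻¹¹ > K = 2.7×10⁻¹¹, so the reverse reaction proceeds.

in the reverse direction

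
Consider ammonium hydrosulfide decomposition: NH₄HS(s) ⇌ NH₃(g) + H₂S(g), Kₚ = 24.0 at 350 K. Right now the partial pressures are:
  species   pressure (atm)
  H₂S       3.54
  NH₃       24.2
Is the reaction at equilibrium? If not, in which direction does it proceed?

(NH₄HS is a pure solid — omitted from Qₚ.)
Qₚ = P(NH₃)·P(H₂S) = (24.2)·(3.54) = 85.7
Qₚ = 85.7 > Kₚ = 24.0, so the reverse reaction proceeds.

to the left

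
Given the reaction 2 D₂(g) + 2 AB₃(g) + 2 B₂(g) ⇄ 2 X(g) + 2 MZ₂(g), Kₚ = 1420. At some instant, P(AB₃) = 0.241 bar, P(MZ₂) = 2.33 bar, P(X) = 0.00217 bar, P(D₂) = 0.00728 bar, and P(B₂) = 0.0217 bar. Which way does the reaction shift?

toward reactants

Qₚ = P(X)²·P(MZ₂)² / (P(D₂)²·P(AB₃)²·P(B₂)²) = (0.00217)²·(2.33)² / ((0.00728)²·(0.241)²·(0.0217)²) = 17600
Qₚ = 17600 > Kₚ = 1420, so the reverse reaction proceeds.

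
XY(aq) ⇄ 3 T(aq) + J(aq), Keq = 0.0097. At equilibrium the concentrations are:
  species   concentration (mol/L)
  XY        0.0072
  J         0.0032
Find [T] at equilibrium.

[T] = 0.28 mol/L

At equilibrium, Keq = [T]³·[J] / [XY] = 0.0097.
([T])³·(0.0032) / (0.0072) = 0.0097
[T]³ = 0.0218 ⇒ [T] = 0.28 mol/L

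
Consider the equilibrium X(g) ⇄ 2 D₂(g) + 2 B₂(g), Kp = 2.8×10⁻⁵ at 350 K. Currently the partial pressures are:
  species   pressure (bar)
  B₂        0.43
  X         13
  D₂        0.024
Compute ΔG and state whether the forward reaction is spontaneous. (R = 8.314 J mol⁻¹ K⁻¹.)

Qp = P(D₂)²·P(B₂)² / P(X) = (0.024)²·(0.43)² / (13) = 8.19×10⁻⁶
ΔG = RT ln(Qp/Kp) = (8.314 J mol⁻¹ K⁻¹)(350 K) × ln(8.19×10⁻⁶/2.8×10⁻⁵)
   = (2.910 kJ/mol)(-1.229) = -3.58 kJ/mol
ΔG < 0, so the forward reaction is spontaneous (proceeds forward).

ΔG = -3.58 kJ/mol; the forward reaction is spontaneous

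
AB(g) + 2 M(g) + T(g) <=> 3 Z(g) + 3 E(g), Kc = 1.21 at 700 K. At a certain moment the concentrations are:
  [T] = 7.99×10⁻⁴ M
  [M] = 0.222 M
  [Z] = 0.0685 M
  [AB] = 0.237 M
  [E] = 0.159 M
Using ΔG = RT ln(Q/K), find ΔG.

Qc = [Z]³·[E]³ / ([AB]·[M]²·[T]) = (0.0685)³·(0.159)³ / ((0.237)·(0.222)²·(7.99×10⁻⁴)) = 0.138
ΔG = RT ln(Qc/Kc) = (8.314 J mol⁻¹ K⁻¹)(700 K) × ln(0.138/1.21)
   = (5.820 kJ/mol)(-2.171) = -12.6 kJ/mol
ΔG < 0, so the forward reaction is spontaneous (proceeds forward).

ΔG = -12.6 kJ/mol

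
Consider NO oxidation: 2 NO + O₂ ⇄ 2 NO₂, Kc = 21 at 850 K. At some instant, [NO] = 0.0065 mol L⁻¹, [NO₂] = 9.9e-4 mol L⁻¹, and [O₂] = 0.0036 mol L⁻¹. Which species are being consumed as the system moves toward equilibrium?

NO, O₂ (reactants)

Qc = [NO₂]² / ([NO]²·[O₂]) = (9.9e-4)² / ((0.0065)²·(0.0036)) = 6.4
Qc = 6.4 < Kc = 21: net forward reaction.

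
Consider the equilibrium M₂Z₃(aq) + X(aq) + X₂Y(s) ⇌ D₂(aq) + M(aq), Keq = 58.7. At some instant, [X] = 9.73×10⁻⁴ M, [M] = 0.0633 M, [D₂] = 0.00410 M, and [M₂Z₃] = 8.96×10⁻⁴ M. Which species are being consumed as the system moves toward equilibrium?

(X₂Y is a pure solid — omitted from Q.)
Q = [D₂]·[M] / ([M₂Z₃]·[X]) = (0.00410)·(0.0633) / ((8.96×10⁻⁴)·(9.73×10⁻⁴)) = 298
Q = 298 > Keq = 58.7: net reverse reaction.

D₂, M (products)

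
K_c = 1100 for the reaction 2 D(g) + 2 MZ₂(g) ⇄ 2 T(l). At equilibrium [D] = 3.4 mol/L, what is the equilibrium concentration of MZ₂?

(T is a pure liquid — omitted from K_c.)
At equilibrium, K_c = 1 / ([D]²·[MZ₂]²) = 1100.
1 / ((3.4)²·([MZ₂])²) = 1100
[MZ₂]² = 7.86×10⁻⁵ ⇒ [MZ₂] = 0.0089 mol/L

[MZ₂] = 0.0089 mol/L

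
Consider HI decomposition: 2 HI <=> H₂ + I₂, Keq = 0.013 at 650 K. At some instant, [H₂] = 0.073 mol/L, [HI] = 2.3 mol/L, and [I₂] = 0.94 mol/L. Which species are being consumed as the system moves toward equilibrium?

none (at equilibrium)

Q = [H₂]·[I₂] / [HI]² = (0.073)·(0.94) / (2.3)² = 0.013
Q = 0.013 = Keq; the system is at equilibrium.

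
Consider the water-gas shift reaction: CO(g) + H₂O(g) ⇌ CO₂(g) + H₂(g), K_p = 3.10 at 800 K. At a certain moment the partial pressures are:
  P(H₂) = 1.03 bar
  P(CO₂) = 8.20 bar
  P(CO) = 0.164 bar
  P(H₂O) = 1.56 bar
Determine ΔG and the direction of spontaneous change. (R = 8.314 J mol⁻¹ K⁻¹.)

ΔG = 15.7 kJ/mol; the forward reaction is non-spontaneous

Q_p = P(CO₂)·P(H₂) / (P(CO)·P(H₂O)) = (8.20)·(1.03) / ((0.164)·(1.56)) = 33.0
ΔG = RT ln(Q_p/K_p) = (8.314 J mol⁻¹ K⁻¹)(800 K) × ln(33.0/3.10)
   = (6.651 kJ/mol)(2.365) = 15.7 kJ/mol
ΔG > 0, so the forward reaction is non-spontaneous (proceeds in reverse).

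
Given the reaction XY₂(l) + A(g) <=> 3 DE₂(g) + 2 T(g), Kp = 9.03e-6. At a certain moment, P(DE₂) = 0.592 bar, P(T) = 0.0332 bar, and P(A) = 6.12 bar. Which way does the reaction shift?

in the reverse direction

(XY₂ is a pure liquid — omitted from Qp.)
Qp = P(DE₂)³·P(T)² / P(A) = (0.592)³·(0.0332)² / (6.12) = 3.74e-5
Qp = 3.74e-5 > Kp = 9.03e-6, so the reverse reaction proceeds.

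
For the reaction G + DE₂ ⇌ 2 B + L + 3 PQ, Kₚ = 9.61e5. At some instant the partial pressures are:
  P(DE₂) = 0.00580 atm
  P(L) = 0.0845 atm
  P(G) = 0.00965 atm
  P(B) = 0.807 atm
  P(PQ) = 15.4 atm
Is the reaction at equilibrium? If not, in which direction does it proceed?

toward reactants

Qₚ = P(B)²·P(L)·P(PQ)³ / (P(G)·P(DE₂)) = (0.807)²·(0.0845)·(15.4)³ / ((0.00965)·(0.00580)) = 3.59e6
Qₚ = 3.59e6 > Kₚ = 9.61e5, so the reverse reaction proceeds.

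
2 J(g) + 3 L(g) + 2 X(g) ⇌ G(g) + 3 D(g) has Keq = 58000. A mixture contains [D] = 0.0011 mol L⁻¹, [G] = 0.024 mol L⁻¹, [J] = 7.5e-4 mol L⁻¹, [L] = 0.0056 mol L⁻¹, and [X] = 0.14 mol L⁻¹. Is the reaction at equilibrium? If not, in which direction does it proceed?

toward products

Q = [G]·[D]³ / ([J]²·[L]³·[X]²) = (0.024)·(0.0011)³ / ((7.5e-4)²·(0.0056)³·(0.14)²) = 16000
Q = 16000 < Keq = 58000, so the forward reaction proceeds.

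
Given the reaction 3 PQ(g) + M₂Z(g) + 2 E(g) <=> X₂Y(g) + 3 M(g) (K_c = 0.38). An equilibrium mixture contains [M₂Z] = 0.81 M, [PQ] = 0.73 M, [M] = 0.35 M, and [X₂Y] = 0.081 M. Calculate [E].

[E] = 0.17 M

At equilibrium, K_c = [X₂Y]·[M]³ / ([PQ]³·[M₂Z]·[E]²) = 0.38.
(0.081)·(0.35)³ / ((0.73)³·(0.81)·([E])²) = 0.38
[E]² = 0.0290 ⇒ [E] = 0.17 M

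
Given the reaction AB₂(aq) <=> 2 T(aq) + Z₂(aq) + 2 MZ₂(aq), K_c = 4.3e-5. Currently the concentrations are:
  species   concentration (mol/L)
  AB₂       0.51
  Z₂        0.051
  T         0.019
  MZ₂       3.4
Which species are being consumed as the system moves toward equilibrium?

T, Z₂, MZ₂ (products)

Q_c = [T]²·[Z₂]·[MZ₂]² / [AB₂] = (0.019)²·(0.051)·(3.4)² / (0.51) = 4.2e-4
Q_c = 4.2e-4 > K_c = 4.3e-5: net reverse reaction.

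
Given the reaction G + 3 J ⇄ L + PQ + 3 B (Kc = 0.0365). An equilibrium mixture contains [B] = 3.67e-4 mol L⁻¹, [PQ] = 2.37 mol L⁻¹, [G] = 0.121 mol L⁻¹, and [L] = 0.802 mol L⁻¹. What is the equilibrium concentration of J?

[J] = 0.00277 mol L⁻¹

At equilibrium, Kc = [L]·[PQ]·[B]³ / ([G]·[J]³) = 0.0365.
(0.802)·(2.37)·(3.67e-4)³ / ((0.121)·([J])³) = 0.0365
[J]³ = 2.13e-8 ⇒ [J] = 0.00277 mol L⁻¹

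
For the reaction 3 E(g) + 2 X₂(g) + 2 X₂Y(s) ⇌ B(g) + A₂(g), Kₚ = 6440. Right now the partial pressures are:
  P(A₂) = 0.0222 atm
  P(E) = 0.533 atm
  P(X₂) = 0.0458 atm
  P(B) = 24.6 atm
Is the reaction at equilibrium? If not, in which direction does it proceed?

in the forward direction

(X₂Y is a pure solid — omitted from Qₚ.)
Qₚ = P(B)·P(A₂) / (P(E)³·P(X₂)²) = (24.6)·(0.0222) / ((0.533)³·(0.0458)²) = 1720
Qₚ = 1720 < Kₚ = 6440, so the forward reaction proceeds.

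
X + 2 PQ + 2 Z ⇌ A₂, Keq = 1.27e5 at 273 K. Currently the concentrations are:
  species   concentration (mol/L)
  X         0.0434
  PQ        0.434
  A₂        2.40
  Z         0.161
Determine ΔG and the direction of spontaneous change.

Q = [A₂] / ([X]·[PQ]²·[Z]²) = (2.40) / ((0.0434)·(0.434)²·(0.161)²) = 11300
ΔG = RT ln(Q/Keq) = (8.314 J mol⁻¹ K⁻¹)(273 K) × ln(11300/1.27e5)
   = (2.270 kJ/mol)(-2.419) = -5.49 kJ/mol
ΔG < 0, so the forward reaction is spontaneous (proceeds forward).

ΔG = -5.49 kJ/mol; the forward reaction is spontaneous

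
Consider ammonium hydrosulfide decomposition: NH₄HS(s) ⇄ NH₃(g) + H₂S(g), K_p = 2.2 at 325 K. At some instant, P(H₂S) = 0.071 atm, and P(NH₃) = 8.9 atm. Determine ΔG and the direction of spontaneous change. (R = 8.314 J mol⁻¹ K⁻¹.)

(NH₄HS is a pure solid — omitted from Q_p.)
Q_p = P(NH₃)·P(H₂S) = (8.9)·(0.071) = 0.632
ΔG = RT ln(Q_p/K_p) = (8.314 J mol⁻¹ K⁻¹)(325 K) × ln(0.632/2.2)
   = (2.702 kJ/mol)(-1.247) = -3.37 kJ/mol
ΔG < 0, so the forward reaction is spontaneous (proceeds forward).

ΔG = -3.37 kJ/mol; the forward reaction is spontaneous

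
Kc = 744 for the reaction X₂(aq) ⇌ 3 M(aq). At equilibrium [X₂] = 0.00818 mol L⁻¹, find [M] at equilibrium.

[M] = 1.83 mol L⁻¹

At equilibrium, Kc = [M]³ / [X₂] = 744.
([M])³ / (0.00818) = 744
[M]³ = 6.09 ⇒ [M] = 1.83 mol L⁻¹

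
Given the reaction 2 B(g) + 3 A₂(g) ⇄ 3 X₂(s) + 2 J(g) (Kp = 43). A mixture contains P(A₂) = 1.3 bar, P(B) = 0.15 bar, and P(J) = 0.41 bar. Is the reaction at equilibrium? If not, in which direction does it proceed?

toward products

(X₂ is a pure solid — omitted from Qp.)
Qp = P(J)² / (P(B)²·P(A₂)³) = (0.41)² / ((0.15)²·(1.3)³) = 3.4
Qp = 3.4 < Kp = 43, so the forward reaction proceeds.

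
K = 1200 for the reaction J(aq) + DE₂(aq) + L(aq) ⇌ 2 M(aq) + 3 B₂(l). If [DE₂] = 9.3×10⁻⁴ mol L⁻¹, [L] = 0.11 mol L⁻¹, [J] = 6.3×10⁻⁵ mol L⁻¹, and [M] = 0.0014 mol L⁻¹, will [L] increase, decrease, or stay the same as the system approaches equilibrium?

decrease

(B₂ is a pure liquid — omitted from Q.)
Q = [M]² / ([J]·[DE₂]·[L]) = (0.0014)² / ((6.3×10⁻⁵)·(9.3×10⁻⁴)·(0.11)) = 300
Q = 300 < K = 1200: net forward reaction.
L is a reactant, so it decreases.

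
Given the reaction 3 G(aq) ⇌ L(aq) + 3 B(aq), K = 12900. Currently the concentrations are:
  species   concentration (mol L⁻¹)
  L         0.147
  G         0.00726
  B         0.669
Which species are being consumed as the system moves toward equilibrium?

Q = [L]·[B]³ / [G]³ = (0.147)·(0.669)³ / (0.00726)³ = 1.15×10⁵
Q = 1.15×10⁵ > K = 12900: net reverse reaction.

L, B (products)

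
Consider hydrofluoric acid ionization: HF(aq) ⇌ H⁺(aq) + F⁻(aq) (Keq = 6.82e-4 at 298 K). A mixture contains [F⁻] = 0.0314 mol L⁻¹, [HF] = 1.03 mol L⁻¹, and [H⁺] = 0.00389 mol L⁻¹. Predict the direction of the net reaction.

Q = [H⁺]·[F⁻] / [HF] = (0.00389)·(0.0314) / (1.03) = 1.19e-4
Q = 1.19e-4 < Keq = 6.82e-4, so the forward reaction proceeds.

forward (toward products)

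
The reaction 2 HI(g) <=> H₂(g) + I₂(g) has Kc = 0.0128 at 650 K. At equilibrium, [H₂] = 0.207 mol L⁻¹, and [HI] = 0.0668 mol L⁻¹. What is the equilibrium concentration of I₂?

[I₂] = 2.76×10⁻⁴ mol L⁻¹

At equilibrium, Kc = [H₂]·[I₂] / [HI]² = 0.0128.
(0.207)·([I₂]) / (0.0668)² = 0.0128
[I₂] = 2.76×10⁻⁴ mol L⁻¹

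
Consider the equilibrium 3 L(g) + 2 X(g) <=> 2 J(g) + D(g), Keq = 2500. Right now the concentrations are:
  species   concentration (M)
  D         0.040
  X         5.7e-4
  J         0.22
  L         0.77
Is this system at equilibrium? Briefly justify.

no; Q > K, reaction proceeds in reverse

Q = [J]²·[D] / ([L]³·[X]²) = (0.22)²·(0.040) / ((0.77)³·(5.7e-4)²) = 13000
Q = 13000 > Keq = 2500: net reverse reaction.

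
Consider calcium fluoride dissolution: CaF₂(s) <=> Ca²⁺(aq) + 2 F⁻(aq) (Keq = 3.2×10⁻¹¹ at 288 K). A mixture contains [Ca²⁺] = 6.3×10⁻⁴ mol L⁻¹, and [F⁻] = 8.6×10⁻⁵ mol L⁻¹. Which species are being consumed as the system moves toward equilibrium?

(CaF₂ is a pure solid — omitted from Q.)
Q = [Ca²⁺]·[F⁻]² = (6.3×10⁻⁴)·(8.6×10⁻⁵)² = 4.7×10⁻¹²
Q = 4.7×10⁻¹² < Keq = 3.2×10⁻¹¹: net forward reaction.

CaF₂ (reactants)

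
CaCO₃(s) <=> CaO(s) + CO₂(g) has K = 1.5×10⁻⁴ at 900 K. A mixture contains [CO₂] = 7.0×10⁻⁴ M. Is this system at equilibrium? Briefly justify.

(CaCO₃, CaO are pure solids — omitted from Q.)
Q = [CO₂] = 7.0×10⁻⁴
Q = 7.0×10⁻⁴ > K = 1.5×10⁻⁴: net reverse reaction.

no; Q > K, reaction proceeds in reverse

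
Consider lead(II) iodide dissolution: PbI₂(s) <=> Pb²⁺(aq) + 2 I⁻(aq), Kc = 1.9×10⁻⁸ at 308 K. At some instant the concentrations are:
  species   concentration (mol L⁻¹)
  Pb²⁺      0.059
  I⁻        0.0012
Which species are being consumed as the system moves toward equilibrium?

(PbI₂ is a pure solid — omitted from Qc.)
Qc = [Pb²⁺]·[I⁻]² = (0.059)·(0.0012)² = 8.5×10⁻⁸
Qc = 8.5×10⁻⁸ > Kc = 1.9×10⁻⁸: net reverse reaction.

Pb²⁺, I⁻ (products)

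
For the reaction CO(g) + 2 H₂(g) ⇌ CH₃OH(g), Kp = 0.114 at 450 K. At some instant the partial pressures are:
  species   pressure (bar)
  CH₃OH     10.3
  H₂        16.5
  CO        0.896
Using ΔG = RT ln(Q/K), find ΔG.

Qp = P(CH₃OH) / (P(CO)·P(H₂)²) = (10.3) / ((0.896)·(16.5)²) = 0.0422
ΔG = RT ln(Qp/Kp) = (8.314 J mol⁻¹ K⁻¹)(450 K) × ln(0.0422/0.114)
   = (3.741 kJ/mol)(-0.9938) = -3.72 kJ/mol
ΔG < 0, so the forward reaction is spontaneous (proceeds forward).

ΔG = -3.72 kJ/mol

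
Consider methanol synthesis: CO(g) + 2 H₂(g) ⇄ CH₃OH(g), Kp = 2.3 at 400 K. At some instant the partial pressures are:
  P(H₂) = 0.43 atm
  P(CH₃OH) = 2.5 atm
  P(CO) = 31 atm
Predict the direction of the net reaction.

toward products

Qp = P(CH₃OH) / (P(CO)·P(H₂)²) = (2.5) / ((31)·(0.43)²) = 0.44
Qp = 0.44 < Kp = 2.3, so the forward reaction proceeds.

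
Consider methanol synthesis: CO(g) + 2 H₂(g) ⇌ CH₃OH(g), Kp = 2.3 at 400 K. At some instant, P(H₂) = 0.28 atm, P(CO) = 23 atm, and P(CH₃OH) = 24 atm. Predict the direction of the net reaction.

to the left

Qp = P(CH₃OH) / (P(CO)·P(H₂)²) = (24) / ((23)·(0.28)²) = 13
Qp = 13 > Kp = 2.3, so the reverse reaction proceeds.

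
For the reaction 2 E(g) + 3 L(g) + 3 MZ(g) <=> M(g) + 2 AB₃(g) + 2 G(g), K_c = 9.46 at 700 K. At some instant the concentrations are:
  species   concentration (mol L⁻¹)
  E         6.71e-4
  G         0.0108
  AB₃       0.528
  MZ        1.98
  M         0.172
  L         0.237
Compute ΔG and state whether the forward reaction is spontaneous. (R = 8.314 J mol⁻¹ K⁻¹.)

Q_c = [M]·[AB₃]²·[G]² / ([E]²·[L]³·[MZ]³) = (0.172)·(0.528)²·(0.0108)² / ((6.71e-4)²·(0.237)³·(1.98)³) = 120
ΔG = RT ln(Q_c/K_c) = (8.314 J mol⁻¹ K⁻¹)(700 K) × ln(120/9.46)
   = (5.820 kJ/mol)(2.540) = 14.8 kJ/mol
ΔG > 0, so the forward reaction is non-spontaneous (proceeds in reverse).

ΔG = 14.8 kJ/mol; the forward reaction is non-spontaneous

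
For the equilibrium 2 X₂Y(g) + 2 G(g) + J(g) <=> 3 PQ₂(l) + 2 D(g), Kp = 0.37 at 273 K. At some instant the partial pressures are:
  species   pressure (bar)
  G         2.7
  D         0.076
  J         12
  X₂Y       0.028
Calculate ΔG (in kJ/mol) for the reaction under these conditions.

ΔG = -3.36 kJ/mol

(PQ₂ is a pure liquid — omitted from Qp.)
Qp = P(D)² / (P(X₂Y)²·P(G)²·P(J)) = (0.076)² / ((0.028)²·(2.7)²·(12)) = 0.0842
ΔG = RT ln(Qp/Kp) = (8.314 J mol⁻¹ K⁻¹)(273 K) × ln(0.0842/0.37)
   = (2.270 kJ/mol)(-1.480) = -3.36 kJ/mol
ΔG < 0, so the forward reaction is spontaneous (proceeds forward).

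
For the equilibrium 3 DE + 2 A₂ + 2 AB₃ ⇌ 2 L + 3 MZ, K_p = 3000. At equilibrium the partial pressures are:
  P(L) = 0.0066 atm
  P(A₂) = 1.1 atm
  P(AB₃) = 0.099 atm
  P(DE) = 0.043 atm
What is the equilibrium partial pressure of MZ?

P(MZ) = 4.0 atm

At equilibrium, K_p = P(L)²·P(MZ)³ / (P(DE)³·P(A₂)²·P(AB₃)²) = 3000.
(0.0066)²·(P(MZ))³ / ((0.043)³·(1.1)²·(0.099)²) = 3000
P(MZ)³ = 64.9 ⇒ P(MZ) = 4.0 atm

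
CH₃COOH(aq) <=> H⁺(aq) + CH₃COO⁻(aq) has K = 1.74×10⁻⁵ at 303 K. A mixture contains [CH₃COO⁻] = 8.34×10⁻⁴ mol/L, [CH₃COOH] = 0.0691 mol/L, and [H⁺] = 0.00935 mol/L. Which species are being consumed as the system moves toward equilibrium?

H⁺, CH₃COO⁻ (products)

Q = [H⁺]·[CH₃COO⁻] / [CH₃COOH] = (0.00935)·(8.34×10⁻⁴) / (0.0691) = 1.13×10⁻⁴
Q = 1.13×10⁻⁴ > K = 1.74×10⁻⁵: net reverse reaction.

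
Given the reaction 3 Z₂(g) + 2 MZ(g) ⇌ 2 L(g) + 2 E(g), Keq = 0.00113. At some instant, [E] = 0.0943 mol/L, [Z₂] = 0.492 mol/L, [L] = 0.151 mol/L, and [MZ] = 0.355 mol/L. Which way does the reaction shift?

to the left

Q = [L]²·[E]² / ([Z₂]³·[MZ]²) = (0.151)²·(0.0943)² / ((0.492)³·(0.355)²) = 0.0135
Q = 0.0135 > Keq = 0.00113, so the reverse reaction proceeds.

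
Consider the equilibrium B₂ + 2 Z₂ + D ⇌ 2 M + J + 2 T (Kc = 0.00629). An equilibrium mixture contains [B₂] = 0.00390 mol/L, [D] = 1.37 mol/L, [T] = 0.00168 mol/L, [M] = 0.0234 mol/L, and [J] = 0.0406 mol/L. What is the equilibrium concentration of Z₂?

At equilibrium, Kc = [M]²·[J]·[T]² / ([B₂]·[Z₂]²·[D]) = 0.00629.
(0.0234)²·(0.0406)·(0.00168)² / ((0.00390)·([Z₂])²·(1.37)) = 0.00629
[Z₂]² = 1.87e-6 ⇒ [Z₂] = 0.00137 mol/L

[Z₂] = 0.00137 mol/L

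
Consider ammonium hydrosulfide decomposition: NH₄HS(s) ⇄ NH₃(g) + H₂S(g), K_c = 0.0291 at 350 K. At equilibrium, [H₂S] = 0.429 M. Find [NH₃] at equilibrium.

[NH₃] = 0.0678 M

(NH₄HS is a pure solid — omitted from K_c.)
At equilibrium, K_c = [NH₃]·[H₂S] = 0.0291.
([NH₃])·(0.429) = 0.0291
[NH₃] = 0.0678 M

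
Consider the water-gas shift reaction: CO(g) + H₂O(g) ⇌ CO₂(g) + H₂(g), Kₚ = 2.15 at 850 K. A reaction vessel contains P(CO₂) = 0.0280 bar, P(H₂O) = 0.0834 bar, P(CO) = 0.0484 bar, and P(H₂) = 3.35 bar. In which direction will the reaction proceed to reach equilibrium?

Qₚ = P(CO₂)·P(H₂) / (P(CO)·P(H₂O)) = (0.0280)·(3.35) / ((0.0484)·(0.0834)) = 23.2
Qₚ = 23.2 > Kₚ = 2.15, so the reverse reaction proceeds.

toward reactants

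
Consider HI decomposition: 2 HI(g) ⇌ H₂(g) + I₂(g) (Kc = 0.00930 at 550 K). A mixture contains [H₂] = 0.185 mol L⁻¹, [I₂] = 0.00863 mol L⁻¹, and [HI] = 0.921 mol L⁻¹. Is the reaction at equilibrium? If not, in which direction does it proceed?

Qc = [H₂]·[I₂] / [HI]² = (0.185)·(0.00863) / (0.921)² = 0.00188
Qc = 0.00188 < Kc = 0.00930, so the forward reaction proceeds.

in the forward direction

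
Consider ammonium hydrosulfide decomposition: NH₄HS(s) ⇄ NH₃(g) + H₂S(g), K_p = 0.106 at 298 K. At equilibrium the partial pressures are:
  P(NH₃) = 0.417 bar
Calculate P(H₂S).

P(H₂S) = 0.254 bar

(NH₄HS is a pure solid — omitted from K_p.)
At equilibrium, K_p = P(NH₃)·P(H₂S) = 0.106.
(0.417)·(P(H₂S)) = 0.106
P(H₂S) = 0.254 bar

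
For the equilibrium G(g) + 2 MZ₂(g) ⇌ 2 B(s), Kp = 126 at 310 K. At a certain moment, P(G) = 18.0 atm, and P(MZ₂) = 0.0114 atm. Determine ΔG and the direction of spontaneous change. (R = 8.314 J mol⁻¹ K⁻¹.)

(B is a pure solid — omitted from Qp.)
Qp = 1 / (P(G)·P(MZ₂)²) = 1 / ((18.0)·(0.0114)²) = 427
ΔG = RT ln(Qp/Kp) = (8.314 J mol⁻¹ K⁻¹)(310 K) × ln(427/126)
   = (2.577 kJ/mol)(1.221) = 3.15 kJ/mol
ΔG > 0, so the forward reaction is non-spontaneous (proceeds in reverse).

ΔG = 3.15 kJ/mol; the forward reaction is non-spontaneous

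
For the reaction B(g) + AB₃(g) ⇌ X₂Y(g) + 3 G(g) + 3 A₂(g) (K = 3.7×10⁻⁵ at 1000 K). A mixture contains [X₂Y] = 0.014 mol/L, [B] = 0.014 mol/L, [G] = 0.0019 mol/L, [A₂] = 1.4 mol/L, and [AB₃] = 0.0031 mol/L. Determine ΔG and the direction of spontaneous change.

ΔG = -15.0 kJ/mol; the forward reaction is spontaneous

Q = [X₂Y]·[G]³·[A₂]³ / ([B]·[AB₃]) = (0.014)·(0.0019)³·(1.4)³ / ((0.014)·(0.0031)) = 6.07×10⁻⁶
ΔG = RT ln(Q/K) = (8.314 J mol⁻¹ K⁻¹)(1000 K) × ln(6.07×10⁻⁶/3.7×10⁻⁵)
   = (8.314 kJ/mol)(-1.808) = -15.0 kJ/mol
ΔG < 0, so the forward reaction is spontaneous (proceeds forward).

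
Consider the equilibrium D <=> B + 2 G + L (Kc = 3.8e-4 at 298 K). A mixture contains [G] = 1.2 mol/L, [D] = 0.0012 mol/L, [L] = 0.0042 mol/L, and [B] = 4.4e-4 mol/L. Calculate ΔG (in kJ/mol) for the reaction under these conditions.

Qc = [B]·[G]²·[L] / [D] = (4.4e-4)·(1.2)²·(0.0042) / (0.0012) = 0.00222
ΔG = RT ln(Qc/Kc) = (8.314 J mol⁻¹ K⁻¹)(298 K) × ln(0.00222/3.8e-4)
   = (2.478 kJ/mol)(1.765) = 4.37 kJ/mol
ΔG > 0, so the forward reaction is non-spontaneous (proceeds in reverse).

ΔG = 4.37 kJ/mol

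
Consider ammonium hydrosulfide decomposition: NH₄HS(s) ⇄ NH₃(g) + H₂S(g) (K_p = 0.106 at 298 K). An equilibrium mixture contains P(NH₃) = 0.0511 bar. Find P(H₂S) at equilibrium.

P(H₂S) = 2.07 bar

(NH₄HS is a pure solid — omitted from K_p.)
At equilibrium, K_p = P(NH₃)·P(H₂S) = 0.106.
(0.0511)·(P(H₂S)) = 0.106
P(H₂S) = 2.07 bar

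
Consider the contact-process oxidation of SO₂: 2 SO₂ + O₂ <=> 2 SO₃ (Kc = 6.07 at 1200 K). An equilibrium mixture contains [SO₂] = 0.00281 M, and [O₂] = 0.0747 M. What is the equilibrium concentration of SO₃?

At equilibrium, Kc = [SO₃]² / ([SO₂]²·[O₂]) = 6.07.
([SO₃])² / ((0.00281)²·(0.0747)) = 6.07
[SO₃]² = 3.58×10⁻⁶ ⇒ [SO₃] = 0.00189 M

[SO₃] = 0.00189 M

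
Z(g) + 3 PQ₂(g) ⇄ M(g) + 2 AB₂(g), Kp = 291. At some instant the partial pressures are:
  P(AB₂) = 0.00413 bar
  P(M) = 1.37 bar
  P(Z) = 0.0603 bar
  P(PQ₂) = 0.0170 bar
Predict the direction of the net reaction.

in the forward direction

Qp = P(M)·P(AB₂)² / (P(Z)·P(PQ₂)³) = (1.37)·(0.00413)² / ((0.0603)·(0.0170)³) = 78.9
Qp = 78.9 < Kp = 291, so the forward reaction proceeds.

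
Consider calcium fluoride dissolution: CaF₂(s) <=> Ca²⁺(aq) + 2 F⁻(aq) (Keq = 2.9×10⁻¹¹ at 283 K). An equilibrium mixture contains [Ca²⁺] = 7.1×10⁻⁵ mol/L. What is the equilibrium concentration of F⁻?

(CaF₂ is a pure solid — omitted from Keq.)
At equilibrium, Keq = [Ca²⁺]·[F⁻]² = 2.9×10⁻¹¹.
(7.1×10⁻⁵)·([F⁻])² = 2.9×10⁻¹¹
[F⁻]² = 4.08×10⁻⁷ ⇒ [F⁻] = 6.4×10⁻⁴ mol/L

[F⁻] = 6.4×10⁻⁴ mol/L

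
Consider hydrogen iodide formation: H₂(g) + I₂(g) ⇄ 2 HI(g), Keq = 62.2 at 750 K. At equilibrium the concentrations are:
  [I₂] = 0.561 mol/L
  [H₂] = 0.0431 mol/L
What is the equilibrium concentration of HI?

At equilibrium, Keq = [HI]² / ([H₂]·[I₂]) = 62.2.
([HI])² / ((0.0431)·(0.561)) = 62.2
[HI]² = 1.50 ⇒ [HI] = 1.23 mol/L

[HI] = 1.23 mol/L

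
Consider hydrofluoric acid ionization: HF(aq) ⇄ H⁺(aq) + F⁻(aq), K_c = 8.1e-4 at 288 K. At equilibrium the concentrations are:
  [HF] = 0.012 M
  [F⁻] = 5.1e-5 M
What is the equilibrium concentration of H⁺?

[H⁺] = 0.19 M

At equilibrium, K_c = [H⁺]·[F⁻] / [HF] = 8.1e-4.
([H⁺])·(5.1e-5) / (0.012) = 8.1e-4
[H⁺] = 0.191 = 0.19 M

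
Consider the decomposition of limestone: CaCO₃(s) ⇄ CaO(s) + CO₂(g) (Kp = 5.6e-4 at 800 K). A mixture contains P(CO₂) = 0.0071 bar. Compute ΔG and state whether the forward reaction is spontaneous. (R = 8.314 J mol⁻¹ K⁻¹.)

ΔG = 16.9 kJ/mol; the forward reaction is non-spontaneous

(CaCO₃, CaO are pure solids — omitted from Qp.)
Qp = P(CO₂) = 0.00710
ΔG = RT ln(Qp/Kp) = (8.314 J mol⁻¹ K⁻¹)(800 K) × ln(0.00710/5.6e-4)
   = (6.651 kJ/mol)(2.540) = 16.9 kJ/mol
ΔG > 0, so the forward reaction is non-spontaneous (proceeds in reverse).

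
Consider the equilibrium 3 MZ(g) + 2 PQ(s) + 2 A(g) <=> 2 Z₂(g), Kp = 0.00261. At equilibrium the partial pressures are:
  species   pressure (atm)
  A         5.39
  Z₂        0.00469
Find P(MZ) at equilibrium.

P(MZ) = 0.0662 atm

(PQ is a pure solid — omitted from Kp.)
At equilibrium, Kp = P(Z₂)² / (P(MZ)³·P(A)²) = 0.00261.
(0.00469)² / ((P(MZ))³·(5.39)²) = 0.00261
P(MZ)³ = 2.90×10⁻⁴ ⇒ P(MZ) = 0.0662 atm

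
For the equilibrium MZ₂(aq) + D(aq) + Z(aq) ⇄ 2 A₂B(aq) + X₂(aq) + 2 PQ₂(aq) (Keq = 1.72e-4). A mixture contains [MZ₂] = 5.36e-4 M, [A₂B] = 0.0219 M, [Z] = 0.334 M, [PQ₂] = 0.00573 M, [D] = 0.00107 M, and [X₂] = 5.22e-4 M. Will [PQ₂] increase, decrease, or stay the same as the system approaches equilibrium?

Q = [A₂B]²·[X₂]·[PQ₂]² / ([MZ₂]·[D]·[Z]) = (0.0219)²·(5.22e-4)·(0.00573)² / ((5.36e-4)·(0.00107)·(0.334)) = 4.29e-5
Q = 4.29e-5 < Keq = 1.72e-4: net forward reaction.
PQ₂ is a product, so it increases.

increase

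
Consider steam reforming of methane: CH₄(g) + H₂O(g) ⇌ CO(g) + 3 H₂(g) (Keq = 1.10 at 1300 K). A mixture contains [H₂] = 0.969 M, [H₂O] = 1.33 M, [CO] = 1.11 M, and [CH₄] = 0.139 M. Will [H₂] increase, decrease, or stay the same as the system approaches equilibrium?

decrease

Q = [CO]·[H₂]³ / ([CH₄]·[H₂O]) = (1.11)·(0.969)³ / ((0.139)·(1.33)) = 5.46
Q = 5.46 > Keq = 1.10: net reverse reaction.
H₂ is a product, so it decreases.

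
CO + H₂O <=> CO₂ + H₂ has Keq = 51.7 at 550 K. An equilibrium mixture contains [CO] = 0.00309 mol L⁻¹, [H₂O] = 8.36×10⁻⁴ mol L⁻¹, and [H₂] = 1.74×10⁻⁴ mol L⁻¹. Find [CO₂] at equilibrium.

[CO₂] = 0.768 mol L⁻¹

At equilibrium, Keq = [CO₂]·[H₂] / ([CO]·[H₂O]) = 51.7.
([CO₂])·(1.74×10⁻⁴) / ((0.00309)·(8.36×10⁻⁴)) = 51.7
[CO₂] = 0.768 mol L⁻¹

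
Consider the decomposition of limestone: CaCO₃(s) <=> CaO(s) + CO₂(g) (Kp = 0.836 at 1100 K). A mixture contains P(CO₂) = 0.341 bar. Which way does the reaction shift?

toward products

(CaCO₃, CaO are pure solids — omitted from Qp.)
Qp = P(CO₂) = 0.341
Qp = 0.341 < Kp = 0.836, so the forward reaction proceeds.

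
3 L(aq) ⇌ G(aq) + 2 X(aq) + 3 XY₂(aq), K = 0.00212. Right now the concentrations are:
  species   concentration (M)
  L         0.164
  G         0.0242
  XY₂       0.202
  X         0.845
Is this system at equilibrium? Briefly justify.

no; Q > K, reaction proceeds in reverse

Q = [G]·[X]²·[XY₂]³ / [L]³ = (0.0242)·(0.845)²·(0.202)³ / (0.164)³ = 0.0323
Q = 0.0323 > K = 0.00212: net reverse reaction.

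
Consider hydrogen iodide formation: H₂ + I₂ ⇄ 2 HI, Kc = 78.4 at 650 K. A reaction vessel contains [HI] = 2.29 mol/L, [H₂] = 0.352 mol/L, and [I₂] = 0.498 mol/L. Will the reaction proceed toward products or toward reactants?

forward (toward products)

Qc = [HI]² / ([H₂]·[I₂]) = (2.29)² / ((0.352)·(0.498)) = 29.9
Qc = 29.9 < Kc = 78.4, so the forward reaction proceeds.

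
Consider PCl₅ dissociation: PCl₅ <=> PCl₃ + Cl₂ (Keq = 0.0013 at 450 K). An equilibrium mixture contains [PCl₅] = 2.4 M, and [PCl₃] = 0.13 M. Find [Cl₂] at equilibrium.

[Cl₂] = 0.024 M

At equilibrium, Keq = [PCl₃]·[Cl₂] / [PCl₅] = 0.0013.
(0.13)·([Cl₂]) / (2.4) = 0.0013
[Cl₂] = 0.0240 = 0.024 M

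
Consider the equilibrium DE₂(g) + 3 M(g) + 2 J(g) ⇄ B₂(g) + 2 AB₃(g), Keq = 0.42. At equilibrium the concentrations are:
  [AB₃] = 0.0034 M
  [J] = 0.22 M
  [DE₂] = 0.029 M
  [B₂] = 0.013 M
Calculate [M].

At equilibrium, Keq = [B₂]·[AB₃]² / ([DE₂]·[M]³·[J]²) = 0.42.
(0.013)·(0.0034)² / ((0.029)·([M])³·(0.22)²) = 0.42
[M]³ = 2.55×10⁻⁴ ⇒ [M] = 0.063 M

[M] = 0.063 M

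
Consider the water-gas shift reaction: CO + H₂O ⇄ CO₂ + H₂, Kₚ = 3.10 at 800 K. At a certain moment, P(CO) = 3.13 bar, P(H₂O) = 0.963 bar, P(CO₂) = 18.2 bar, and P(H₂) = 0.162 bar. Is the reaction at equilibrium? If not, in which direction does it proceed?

toward products

Qₚ = P(CO₂)·P(H₂) / (P(CO)·P(H₂O)) = (18.2)·(0.162) / ((3.13)·(0.963)) = 0.978
Qₚ = 0.978 < Kₚ = 3.10, so the forward reaction proceeds.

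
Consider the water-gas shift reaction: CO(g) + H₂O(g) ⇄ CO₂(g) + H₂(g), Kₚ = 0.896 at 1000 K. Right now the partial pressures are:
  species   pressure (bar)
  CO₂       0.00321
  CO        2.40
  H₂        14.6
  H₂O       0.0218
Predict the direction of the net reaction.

neither direction; the system is at equilibrium

Qₚ = P(CO₂)·P(H₂) / (P(CO)·P(H₂O)) = (0.00321)·(14.6) / ((2.40)·(0.0218)) = 0.896
Qₚ = 0.896 = Kₚ, so the system is already at equilibrium.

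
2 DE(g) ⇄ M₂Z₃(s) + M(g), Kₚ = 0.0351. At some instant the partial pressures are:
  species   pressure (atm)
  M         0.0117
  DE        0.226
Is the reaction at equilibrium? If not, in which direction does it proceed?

(M₂Z₃ is a pure solid — omitted from Qₚ.)
Qₚ = P(M) / P(DE)² = (0.0117) / (0.226)² = 0.229
Qₚ = 0.229 > Kₚ = 0.0351, so the reverse reaction proceeds.

to the left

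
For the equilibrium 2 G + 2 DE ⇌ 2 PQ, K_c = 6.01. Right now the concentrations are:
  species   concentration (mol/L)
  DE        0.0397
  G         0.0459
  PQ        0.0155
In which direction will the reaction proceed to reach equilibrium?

Q_c = [PQ]² / ([G]²·[DE]²) = (0.0155)² / ((0.0459)²·(0.0397)²) = 72.4
Q_c = 72.4 > K_c = 6.01, so the reverse reaction proceeds.

to the left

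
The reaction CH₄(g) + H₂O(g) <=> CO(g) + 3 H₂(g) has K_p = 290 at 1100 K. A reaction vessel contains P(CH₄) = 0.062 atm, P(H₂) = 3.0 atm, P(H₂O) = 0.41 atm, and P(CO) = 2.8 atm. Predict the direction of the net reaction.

toward reactants

Q_p = P(CO)·P(H₂)³ / (P(CH₄)·P(H₂O)) = (2.8)·(3.0)³ / ((0.062)·(0.41)) = 3000
Q_p = 3000 > K_p = 290, so the reverse reaction proceeds.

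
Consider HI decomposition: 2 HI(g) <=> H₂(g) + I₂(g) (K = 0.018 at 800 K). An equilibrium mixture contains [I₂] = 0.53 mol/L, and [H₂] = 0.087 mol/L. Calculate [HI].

At equilibrium, K = [H₂]·[I₂] / [HI]² = 0.018.
(0.087)·(0.53) / ([HI])² = 0.018
[HI]² = 2.56 ⇒ [HI] = 1.6 mol/L

[HI] = 1.6 mol/L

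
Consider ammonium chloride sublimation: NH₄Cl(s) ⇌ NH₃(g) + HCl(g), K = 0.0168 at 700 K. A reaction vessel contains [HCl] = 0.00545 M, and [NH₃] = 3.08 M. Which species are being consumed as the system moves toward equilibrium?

(NH₄Cl is a pure solid — omitted from Q.)
Q = [NH₃]·[HCl] = (3.08)·(0.00545) = 0.0168
Q = 0.0168 = K; the system is at equilibrium.

none (at equilibrium)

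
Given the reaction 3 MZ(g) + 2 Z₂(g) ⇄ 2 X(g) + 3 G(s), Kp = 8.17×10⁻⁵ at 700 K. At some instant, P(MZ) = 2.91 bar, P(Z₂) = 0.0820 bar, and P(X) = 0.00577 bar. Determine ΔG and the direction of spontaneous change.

(G is a pure solid — omitted from Qp.)
Qp = P(X)² / (P(MZ)³·P(Z₂)²) = (0.00577)² / ((2.91)³·(0.0820)²) = 2.01×10⁻⁴
ΔG = RT ln(Qp/Kp) = (8.314 J mol⁻¹ K⁻¹)(700 K) × ln(2.01×10⁻⁴/8.17×10⁻⁵)
   = (5.820 kJ/mol)(0.9003) = 5.24 kJ/mol
ΔG > 0, so the forward reaction is non-spontaneous (proceeds in reverse).

ΔG = 5.24 kJ/mol; the forward reaction is non-spontaneous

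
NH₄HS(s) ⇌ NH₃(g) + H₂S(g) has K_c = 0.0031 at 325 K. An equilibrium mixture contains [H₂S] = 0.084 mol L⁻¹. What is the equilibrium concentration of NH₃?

[NH₃] = 0.037 mol L⁻¹

(NH₄HS is a pure solid — omitted from K_c.)
At equilibrium, K_c = [NH₃]·[H₂S] = 0.0031.
([NH₃])·(0.084) = 0.0031
[NH₃] = 0.0369 = 0.037 mol L⁻¹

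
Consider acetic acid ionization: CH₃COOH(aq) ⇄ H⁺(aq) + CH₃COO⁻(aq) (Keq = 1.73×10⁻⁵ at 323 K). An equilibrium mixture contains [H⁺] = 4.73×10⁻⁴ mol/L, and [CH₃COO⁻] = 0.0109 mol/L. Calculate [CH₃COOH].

At equilibrium, Keq = [H⁺]·[CH₃COO⁻] / [CH₃COOH] = 1.73×10⁻⁵.
(4.73×10⁻⁴)·(0.0109) / ([CH₃COOH]) = 1.73×10⁻⁵
[CH₃COOH] = 0.298 mol/L

[CH₃COOH] = 0.298 mol/L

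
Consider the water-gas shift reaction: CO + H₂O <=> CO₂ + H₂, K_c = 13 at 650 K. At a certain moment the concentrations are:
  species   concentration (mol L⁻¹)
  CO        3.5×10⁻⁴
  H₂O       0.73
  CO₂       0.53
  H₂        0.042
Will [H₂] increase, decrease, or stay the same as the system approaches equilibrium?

decrease

Q_c = [CO₂]·[H₂] / ([CO]·[H₂O]) = (0.53)·(0.042) / ((3.5×10⁻⁴)·(0.73)) = 87
Q_c = 87 > K_c = 13: net reverse reaction.
H₂ is a product, so it decreases.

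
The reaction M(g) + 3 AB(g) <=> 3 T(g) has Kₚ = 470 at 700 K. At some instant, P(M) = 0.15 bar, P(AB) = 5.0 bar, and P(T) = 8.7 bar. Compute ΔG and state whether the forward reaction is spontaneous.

Qₚ = P(T)³ / (P(M)·P(AB)³) = (8.7)³ / ((0.15)·(5.0)³) = 35.1
ΔG = RT ln(Qₚ/Kₚ) = (8.314 J mol⁻¹ K⁻¹)(700 K) × ln(35.1/470)
   = (5.820 kJ/mol)(-2.595) = -15.1 kJ/mol
ΔG < 0, so the forward reaction is spontaneous (proceeds forward).

ΔG = -15.1 kJ/mol; the forward reaction is spontaneous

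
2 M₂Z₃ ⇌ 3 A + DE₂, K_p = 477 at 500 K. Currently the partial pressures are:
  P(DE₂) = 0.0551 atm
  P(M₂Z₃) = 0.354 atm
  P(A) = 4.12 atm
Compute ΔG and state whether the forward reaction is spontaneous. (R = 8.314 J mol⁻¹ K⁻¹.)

Q_p = P(A)³·P(DE₂) / P(M₂Z₃)² = (4.12)³·(0.0551) / (0.354)² = 30.7
ΔG = RT ln(Q_p/K_p) = (8.314 J mol⁻¹ K⁻¹)(500 K) × ln(30.7/477)
   = (4.157 kJ/mol)(-2.743) = -11.4 kJ/mol
ΔG < 0, so the forward reaction is spontaneous (proceeds forward).

ΔG = -11.4 kJ/mol; the forward reaction is spontaneous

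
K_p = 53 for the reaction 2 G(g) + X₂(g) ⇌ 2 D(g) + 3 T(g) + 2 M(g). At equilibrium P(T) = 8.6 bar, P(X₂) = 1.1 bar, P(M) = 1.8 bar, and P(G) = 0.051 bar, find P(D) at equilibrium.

At equilibrium, K_p = P(D)²·P(T)³·P(M)² / (P(G)²·P(X₂)) = 53.
(P(D))²·(8.6)³·(1.8)² / ((0.051)²·(1.1)) = 53
P(D)² = 7.36×10⁻⁵ ⇒ P(D) = 0.0086 bar

P(D) = 0.0086 bar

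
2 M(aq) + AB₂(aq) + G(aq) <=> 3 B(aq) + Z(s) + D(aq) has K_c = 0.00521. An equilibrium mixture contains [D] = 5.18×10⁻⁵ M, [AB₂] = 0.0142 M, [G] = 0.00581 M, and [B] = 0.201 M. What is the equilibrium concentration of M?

[M] = 0.989 M

(Z is a pure solid — omitted from K_c.)
At equilibrium, K_c = [B]³·[D] / ([M]²·[AB₂]·[G]) = 0.00521.
(0.201)³·(5.18×10⁻⁵) / (([M])²·(0.0142)·(0.00581)) = 0.00521
[M]² = 0.979 ⇒ [M] = 0.989 M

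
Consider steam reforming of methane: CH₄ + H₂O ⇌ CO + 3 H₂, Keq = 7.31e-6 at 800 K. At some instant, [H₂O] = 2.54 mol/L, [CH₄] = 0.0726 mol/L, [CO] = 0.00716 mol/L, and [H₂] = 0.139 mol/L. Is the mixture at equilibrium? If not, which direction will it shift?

Q = [CO]·[H₂]³ / ([CH₄]·[H₂O]) = (0.00716)·(0.139)³ / ((0.0726)·(2.54)) = 1.04e-4
Q = 1.04e-4 > Keq = 7.31e-6: net reverse reaction.

no; Q > K, reaction proceeds in reverse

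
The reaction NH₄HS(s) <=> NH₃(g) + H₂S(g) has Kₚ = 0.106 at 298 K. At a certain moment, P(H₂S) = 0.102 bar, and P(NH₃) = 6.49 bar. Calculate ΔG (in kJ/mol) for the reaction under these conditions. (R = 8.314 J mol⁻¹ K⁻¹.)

ΔG = 4.54 kJ/mol

(NH₄HS is a pure solid — omitted from Qₚ.)
Qₚ = P(NH₃)·P(H₂S) = (6.49)·(0.102) = 0.662
ΔG = RT ln(Qₚ/Kₚ) = (8.314 J mol⁻¹ K⁻¹)(298 K) × ln(0.662/0.106)
   = (2.478 kJ/mol)(1.832) = 4.54 kJ/mol
ΔG > 0, so the forward reaction is non-spontaneous (proceeds in reverse).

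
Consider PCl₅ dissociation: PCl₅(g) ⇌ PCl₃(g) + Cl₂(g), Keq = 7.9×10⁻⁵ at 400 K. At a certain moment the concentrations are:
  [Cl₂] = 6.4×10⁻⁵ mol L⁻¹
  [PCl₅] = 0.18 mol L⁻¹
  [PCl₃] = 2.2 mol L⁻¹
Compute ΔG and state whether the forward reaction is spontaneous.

ΔG = 7.62 kJ/mol; the forward reaction is non-spontaneous

Q = [PCl₃]·[Cl₂] / [PCl₅] = (2.2)·(6.4×10⁻⁵) / (0.18) = 7.82×10⁻⁴
ΔG = RT ln(Q/Keq) = (8.314 J mol⁻¹ K⁻¹)(400 K) × ln(7.82×10⁻⁴/7.9×10⁻⁵)
   = (3.326 kJ/mol)(2.292) = 7.62 kJ/mol
ΔG > 0, so the forward reaction is non-spontaneous (proceeds in reverse).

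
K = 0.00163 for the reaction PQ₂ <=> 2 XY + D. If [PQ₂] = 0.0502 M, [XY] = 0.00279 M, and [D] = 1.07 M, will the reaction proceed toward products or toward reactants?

Q = [XY]²·[D] / [PQ₂] = (0.00279)²·(1.07) / (0.0502) = 1.66×10⁻⁴
Q = 1.66×10⁻⁴ < K = 0.00163, so the forward reaction proceeds.

toward products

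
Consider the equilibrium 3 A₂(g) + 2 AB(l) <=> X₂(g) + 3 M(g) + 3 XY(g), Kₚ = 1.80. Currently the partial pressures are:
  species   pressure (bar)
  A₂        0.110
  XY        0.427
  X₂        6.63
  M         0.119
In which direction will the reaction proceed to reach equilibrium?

in the forward direction

(AB is a pure liquid — omitted from Qₚ.)
Qₚ = P(X₂)·P(M)³·P(XY)³ / P(A₂)³ = (6.63)·(0.119)³·(0.427)³ / (0.110)³ = 0.654
Qₚ = 0.654 < Kₚ = 1.80, so the forward reaction proceeds.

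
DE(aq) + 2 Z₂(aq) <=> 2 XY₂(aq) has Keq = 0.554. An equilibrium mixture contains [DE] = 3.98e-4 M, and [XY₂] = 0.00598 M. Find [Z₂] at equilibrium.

At equilibrium, Keq = [XY₂]² / ([DE]·[Z₂]²) = 0.554.
(0.00598)² / ((3.98e-4)·([Z₂])²) = 0.554
[Z₂]² = 0.162 ⇒ [Z₂] = 0.403 M

[Z₂] = 0.403 M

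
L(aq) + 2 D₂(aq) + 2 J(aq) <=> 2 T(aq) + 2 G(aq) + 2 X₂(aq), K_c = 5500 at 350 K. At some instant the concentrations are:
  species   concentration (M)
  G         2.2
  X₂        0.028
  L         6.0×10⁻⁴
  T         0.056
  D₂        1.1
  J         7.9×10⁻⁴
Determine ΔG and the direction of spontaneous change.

Q_c = [T]²·[G]²·[X₂]² / ([L]·[D₂]²·[J]²) = (0.056)²·(2.2)²·(0.028)² / ((6.0×10⁻⁴)·(1.1)²·(7.9×10⁻⁴)²) = 26300
ΔG = RT ln(Q_c/K_c) = (8.314 J mol⁻¹ K⁻¹)(350 K) × ln(26300/5500)
   = (2.910 kJ/mol)(1.565) = 4.55 kJ/mol
ΔG > 0, so the forward reaction is non-spontaneous (proceeds in reverse).

ΔG = 4.55 kJ/mol; the forward reaction is non-spontaneous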